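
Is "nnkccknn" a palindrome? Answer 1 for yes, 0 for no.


Input: nnkccknn
Reversed: nnkccknn
  Compare pos 0 ('n') with pos 7 ('n'): match
  Compare pos 1 ('n') with pos 6 ('n'): match
  Compare pos 2 ('k') with pos 5 ('k'): match
  Compare pos 3 ('c') with pos 4 ('c'): match
Result: palindrome

1


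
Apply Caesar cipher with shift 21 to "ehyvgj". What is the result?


Caesar cipher: shift "ehyvgj" by 21
  'e' (pos 4) + 21 = pos 25 = 'z'
  'h' (pos 7) + 21 = pos 2 = 'c'
  'y' (pos 24) + 21 = pos 19 = 't'
  'v' (pos 21) + 21 = pos 16 = 'q'
  'g' (pos 6) + 21 = pos 1 = 'b'
  'j' (pos 9) + 21 = pos 4 = 'e'
Result: zctqbe

zctqbe


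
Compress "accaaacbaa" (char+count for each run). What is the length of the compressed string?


Input: accaaacbaa
Runs:
  'a' x 1 => "a1"
  'c' x 2 => "c2"
  'a' x 3 => "a3"
  'c' x 1 => "c1"
  'b' x 1 => "b1"
  'a' x 2 => "a2"
Compressed: "a1c2a3c1b1a2"
Compressed length: 12

12


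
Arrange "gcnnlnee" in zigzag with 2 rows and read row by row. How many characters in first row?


Zigzag "gcnnlnee" into 2 rows:
Placing characters:
  'g' => row 0
  'c' => row 1
  'n' => row 0
  'n' => row 1
  'l' => row 0
  'n' => row 1
  'e' => row 0
  'e' => row 1
Rows:
  Row 0: "gnle"
  Row 1: "cnne"
First row length: 4

4


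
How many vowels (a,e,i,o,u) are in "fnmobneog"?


Input: fnmobneog
Checking each character:
  'f' at position 0: consonant
  'n' at position 1: consonant
  'm' at position 2: consonant
  'o' at position 3: vowel (running total: 1)
  'b' at position 4: consonant
  'n' at position 5: consonant
  'e' at position 6: vowel (running total: 2)
  'o' at position 7: vowel (running total: 3)
  'g' at position 8: consonant
Total vowels: 3

3


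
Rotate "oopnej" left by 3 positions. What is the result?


Input: "oopnej", rotate left by 3
First 3 characters: "oop"
Remaining characters: "nej"
Concatenate remaining + first: "nej" + "oop" = "nejoop"

nejoop


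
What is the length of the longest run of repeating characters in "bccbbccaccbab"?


Input: "bccbbccaccbab"
Scanning for longest run:
  Position 1 ('c'): new char, reset run to 1
  Position 2 ('c'): continues run of 'c', length=2
  Position 3 ('b'): new char, reset run to 1
  Position 4 ('b'): continues run of 'b', length=2
  Position 5 ('c'): new char, reset run to 1
  Position 6 ('c'): continues run of 'c', length=2
  Position 7 ('a'): new char, reset run to 1
  Position 8 ('c'): new char, reset run to 1
  Position 9 ('c'): continues run of 'c', length=2
  Position 10 ('b'): new char, reset run to 1
  Position 11 ('a'): new char, reset run to 1
  Position 12 ('b'): new char, reset run to 1
Longest run: 'c' with length 2

2


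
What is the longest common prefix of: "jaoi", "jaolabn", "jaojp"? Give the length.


Words: jaoi, jaolabn, jaojp
  Position 0: all 'j' => match
  Position 1: all 'a' => match
  Position 2: all 'o' => match
  Position 3: ('i', 'l', 'j') => mismatch, stop
LCP = "jao" (length 3)

3


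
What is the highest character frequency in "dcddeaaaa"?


Input: dcddeaaaa
Character counts:
  'a': 4
  'c': 1
  'd': 3
  'e': 1
Maximum frequency: 4

4


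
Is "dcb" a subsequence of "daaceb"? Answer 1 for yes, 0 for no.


Check if "dcb" is a subsequence of "daaceb"
Greedy scan:
  Position 0 ('d'): matches sub[0] = 'd'
  Position 1 ('a'): no match needed
  Position 2 ('a'): no match needed
  Position 3 ('c'): matches sub[1] = 'c'
  Position 4 ('e'): no match needed
  Position 5 ('b'): matches sub[2] = 'b'
All 3 characters matched => is a subsequence

1


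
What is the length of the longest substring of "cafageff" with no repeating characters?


Input: "cafageff"
Sliding window (track last position of each char):
  Position 0 ('c'): window [0,0] length 1 -- new best
  Position 1 ('a'): window [0,1] length 2 -- new best
  Position 2 ('f'): window [0,2] length 3 -- new best
  Position 3 ('a'): repeat (last at 1), move window start to 2
  Position 3 ('a'): window [2,3] length 2
  Position 4 ('g'): window [2,4] length 3
  Position 5 ('e'): window [2,5] length 4 -- new best
  Position 6 ('f'): repeat (last at 2), move window start to 3
  Position 6 ('f'): window [3,6] length 4
  Position 7 ('f'): repeat (last at 6), move window start to 7
  Position 7 ('f'): window [7,7] length 1
Longest substring with no repeats: "fage" with length 4

4


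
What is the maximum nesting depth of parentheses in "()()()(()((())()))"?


Input: "()()()(()((())()))"
Tracking depth:
  Position 0 '(': depth becomes 1
  Position 1 ')': depth becomes 0
  Position 2 '(': depth becomes 1
  Position 3 ')': depth becomes 0
  Position 4 '(': depth becomes 1
  Position 5 ')': depth becomes 0
  Position 6 '(': depth becomes 1
  Position 7 '(': depth becomes 2
  Position 8 ')': depth becomes 1
  Position 9 '(': depth becomes 2
  Position 10 '(': depth becomes 3
  Position 11 '(': depth becomes 4
  Position 12 ')': depth becomes 3
  Position 13 ')': depth becomes 2
  Position 14 '(': depth becomes 3
  Position 15 ')': depth becomes 2
  Position 16 ')': depth becomes 1
  Position 17 ')': depth becomes 0
Maximum depth reached: 4

4


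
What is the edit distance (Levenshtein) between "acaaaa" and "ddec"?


Computing edit distance: "acaaaa" -> "ddec"
DP table:
           d    d    e    c
      0    1    2    3    4
  a   1    1    2    3    4
  c   2    2    2    3    3
  a   3    3    3    3    4
  a   4    4    4    4    4
  a   5    5    5    5    5
  a   6    6    6    6    6
Edit distance = dp[6][4] = 6

6


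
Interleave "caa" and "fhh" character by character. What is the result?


Interleaving "caa" and "fhh":
  Position 0: 'c' from first, 'f' from second => "cf"
  Position 1: 'a' from first, 'h' from second => "ah"
  Position 2: 'a' from first, 'h' from second => "ah"
Result: cfahah

cfahah


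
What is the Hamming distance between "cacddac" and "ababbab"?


Comparing "cacddac" and "ababbab" position by position:
  Position 0: 'c' vs 'a' => differ
  Position 1: 'a' vs 'b' => differ
  Position 2: 'c' vs 'a' => differ
  Position 3: 'd' vs 'b' => differ
  Position 4: 'd' vs 'b' => differ
  Position 5: 'a' vs 'a' => same
  Position 6: 'c' vs 'b' => differ
Total differences (Hamming distance): 6

6


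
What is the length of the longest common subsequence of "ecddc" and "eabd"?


LCS of "ecddc" and "eabd"
DP table:
           e    a    b    d
      0    0    0    0    0
  e   0    1    1    1    1
  c   0    1    1    1    1
  d   0    1    1    1    2
  d   0    1    1    1    2
  c   0    1    1    1    2
LCS length = dp[5][4] = 2

2


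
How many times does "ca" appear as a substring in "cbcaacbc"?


Searching for "ca" in "cbcaacbc"
Scanning each position:
  Position 0: "cb" => no
  Position 1: "bc" => no
  Position 2: "ca" => MATCH
  Position 3: "aa" => no
  Position 4: "ac" => no
  Position 5: "cb" => no
  Position 6: "bc" => no
Total occurrences: 1

1


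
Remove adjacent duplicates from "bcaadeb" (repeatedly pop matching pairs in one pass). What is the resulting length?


Input: bcaadeb
Stack-based adjacent duplicate removal:
  Read 'b': push. Stack: b
  Read 'c': push. Stack: bc
  Read 'a': push. Stack: bca
  Read 'a': matches stack top 'a' => pop. Stack: bc
  Read 'd': push. Stack: bcd
  Read 'e': push. Stack: bcde
  Read 'b': push. Stack: bcdeb
Final stack: "bcdeb" (length 5)

5


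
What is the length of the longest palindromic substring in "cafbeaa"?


Input: "cafbeaa"
Checking substrings for palindromes:
  [5:7] "aa" (len 2) => palindrome
Longest palindromic substring: "aa" with length 2

2


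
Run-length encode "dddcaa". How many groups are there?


Input: dddcaa
Scanning for consecutive runs:
  Group 1: 'd' x 3 (positions 0-2)
  Group 2: 'c' x 1 (positions 3-3)
  Group 3: 'a' x 2 (positions 4-5)
Total groups: 3

3


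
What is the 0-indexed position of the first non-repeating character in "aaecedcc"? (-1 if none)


Input: aaecedcc
Character frequencies:
  'a': 2
  'c': 3
  'd': 1
  'e': 2
Scanning left to right for freq == 1:
  Position 0 ('a'): freq=2, skip
  Position 1 ('a'): freq=2, skip
  Position 2 ('e'): freq=2, skip
  Position 3 ('c'): freq=3, skip
  Position 4 ('e'): freq=2, skip
  Position 5 ('d'): unique! => answer = 5

5


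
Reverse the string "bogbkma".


Input: bogbkma
Reading characters right to left:
  Position 6: 'a'
  Position 5: 'm'
  Position 4: 'k'
  Position 3: 'b'
  Position 2: 'g'
  Position 1: 'o'
  Position 0: 'b'
Reversed: amkbgob

amkbgob


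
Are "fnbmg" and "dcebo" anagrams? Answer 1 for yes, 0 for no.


Strings: "fnbmg", "dcebo"
Sorted first:  bfgmn
Sorted second: bcdeo
Differ at position 1: 'f' vs 'c' => not anagrams

0


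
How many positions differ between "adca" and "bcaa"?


Comparing "adca" and "bcaa" position by position:
  Position 0: 'a' vs 'b' => DIFFER
  Position 1: 'd' vs 'c' => DIFFER
  Position 2: 'c' vs 'a' => DIFFER
  Position 3: 'a' vs 'a' => same
Positions that differ: 3

3


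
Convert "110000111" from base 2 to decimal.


Input: "110000111" in base 2
Positional expansion:
  Digit '1' (value 1) x 2^8 = 256
  Digit '1' (value 1) x 2^7 = 128
  Digit '0' (value 0) x 2^6 = 0
  Digit '0' (value 0) x 2^5 = 0
  Digit '0' (value 0) x 2^4 = 0
  Digit '0' (value 0) x 2^3 = 0
  Digit '1' (value 1) x 2^2 = 4
  Digit '1' (value 1) x 2^1 = 2
  Digit '1' (value 1) x 2^0 = 1
Sum = 391

391


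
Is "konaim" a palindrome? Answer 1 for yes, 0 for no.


Input: konaim
Reversed: mianok
  Compare pos 0 ('k') with pos 5 ('m'): MISMATCH
  Compare pos 1 ('o') with pos 4 ('i'): MISMATCH
  Compare pos 2 ('n') with pos 3 ('a'): MISMATCH
Result: not a palindrome

0


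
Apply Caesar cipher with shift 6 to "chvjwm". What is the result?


Caesar cipher: shift "chvjwm" by 6
  'c' (pos 2) + 6 = pos 8 = 'i'
  'h' (pos 7) + 6 = pos 13 = 'n'
  'v' (pos 21) + 6 = pos 1 = 'b'
  'j' (pos 9) + 6 = pos 15 = 'p'
  'w' (pos 22) + 6 = pos 2 = 'c'
  'm' (pos 12) + 6 = pos 18 = 's'
Result: inbpcs

inbpcs


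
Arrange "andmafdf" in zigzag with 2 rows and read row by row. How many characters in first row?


Zigzag "andmafdf" into 2 rows:
Placing characters:
  'a' => row 0
  'n' => row 1
  'd' => row 0
  'm' => row 1
  'a' => row 0
  'f' => row 1
  'd' => row 0
  'f' => row 1
Rows:
  Row 0: "adad"
  Row 1: "nmff"
First row length: 4

4


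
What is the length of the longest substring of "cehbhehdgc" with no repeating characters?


Input: "cehbhehdgc"
Sliding window (track last position of each char):
  Position 0 ('c'): window [0,0] length 1 -- new best
  Position 1 ('e'): window [0,1] length 2 -- new best
  Position 2 ('h'): window [0,2] length 3 -- new best
  Position 3 ('b'): window [0,3] length 4 -- new best
  Position 4 ('h'): repeat (last at 2), move window start to 3
  Position 4 ('h'): window [3,4] length 2
  Position 5 ('e'): window [3,5] length 3
  Position 6 ('h'): repeat (last at 4), move window start to 5
  Position 6 ('h'): window [5,6] length 2
  Position 7 ('d'): window [5,7] length 3
  Position 8 ('g'): window [5,8] length 4
  Position 9 ('c'): window [5,9] length 5 -- new best
Longest substring with no repeats: "ehdgc" with length 5

5


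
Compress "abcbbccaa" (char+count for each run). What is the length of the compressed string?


Input: abcbbccaa
Runs:
  'a' x 1 => "a1"
  'b' x 1 => "b1"
  'c' x 1 => "c1"
  'b' x 2 => "b2"
  'c' x 2 => "c2"
  'a' x 2 => "a2"
Compressed: "a1b1c1b2c2a2"
Compressed length: 12

12


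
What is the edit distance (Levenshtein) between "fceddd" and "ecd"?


Computing edit distance: "fceddd" -> "ecd"
DP table:
           e    c    d
      0    1    2    3
  f   1    1    2    3
  c   2    2    1    2
  e   3    2    2    2
  d   4    3    3    2
  d   5    4    4    3
  d   6    5    5    4
Edit distance = dp[6][3] = 4

4


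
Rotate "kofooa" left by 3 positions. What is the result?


Input: "kofooa", rotate left by 3
First 3 characters: "kof"
Remaining characters: "ooa"
Concatenate remaining + first: "ooa" + "kof" = "ooakof"

ooakof


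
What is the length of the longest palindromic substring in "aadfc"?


Input: "aadfc"
Checking substrings for palindromes:
  [0:2] "aa" (len 2) => palindrome
Longest palindromic substring: "aa" with length 2

2


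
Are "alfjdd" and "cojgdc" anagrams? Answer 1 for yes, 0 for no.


Strings: "alfjdd", "cojgdc"
Sorted first:  addfjl
Sorted second: ccdgjo
Differ at position 0: 'a' vs 'c' => not anagrams

0


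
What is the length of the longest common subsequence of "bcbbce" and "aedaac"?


LCS of "bcbbce" and "aedaac"
DP table:
           a    e    d    a    a    c
      0    0    0    0    0    0    0
  b   0    0    0    0    0    0    0
  c   0    0    0    0    0    0    1
  b   0    0    0    0    0    0    1
  b   0    0    0    0    0    0    1
  c   0    0    0    0    0    0    1
  e   0    0    1    1    1    1    1
LCS length = dp[6][6] = 1

1


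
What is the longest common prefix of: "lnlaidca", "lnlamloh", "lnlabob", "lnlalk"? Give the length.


Words: lnlaidca, lnlamloh, lnlabob, lnlalk
  Position 0: all 'l' => match
  Position 1: all 'n' => match
  Position 2: all 'l' => match
  Position 3: all 'a' => match
  Position 4: ('i', 'm', 'b', 'l') => mismatch, stop
LCP = "lnla" (length 4)

4


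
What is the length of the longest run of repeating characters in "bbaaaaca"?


Input: "bbaaaaca"
Scanning for longest run:
  Position 1 ('b'): continues run of 'b', length=2
  Position 2 ('a'): new char, reset run to 1
  Position 3 ('a'): continues run of 'a', length=2
  Position 4 ('a'): continues run of 'a', length=3
  Position 5 ('a'): continues run of 'a', length=4
  Position 6 ('c'): new char, reset run to 1
  Position 7 ('a'): new char, reset run to 1
Longest run: 'a' with length 4

4


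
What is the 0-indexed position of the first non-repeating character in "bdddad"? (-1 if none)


Input: bdddad
Character frequencies:
  'a': 1
  'b': 1
  'd': 4
Scanning left to right for freq == 1:
  Position 0 ('b'): unique! => answer = 0

0


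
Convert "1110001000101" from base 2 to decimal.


Input: "1110001000101" in base 2
Positional expansion:
  Digit '1' (value 1) x 2^12 = 4096
  Digit '1' (value 1) x 2^11 = 2048
  Digit '1' (value 1) x 2^10 = 1024
  Digit '0' (value 0) x 2^9 = 0
  Digit '0' (value 0) x 2^8 = 0
  Digit '0' (value 0) x 2^7 = 0
  Digit '1' (value 1) x 2^6 = 64
  Digit '0' (value 0) x 2^5 = 0
  Digit '0' (value 0) x 2^4 = 0
  Digit '0' (value 0) x 2^3 = 0
  Digit '1' (value 1) x 2^2 = 4
  Digit '0' (value 0) x 2^1 = 0
  Digit '1' (value 1) x 2^0 = 1
Sum = 7237

7237


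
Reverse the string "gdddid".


Input: gdddid
Reading characters right to left:
  Position 5: 'd'
  Position 4: 'i'
  Position 3: 'd'
  Position 2: 'd'
  Position 1: 'd'
  Position 0: 'g'
Reversed: didddg

didddg


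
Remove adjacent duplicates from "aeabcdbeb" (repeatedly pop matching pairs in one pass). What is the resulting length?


Input: aeabcdbeb
Stack-based adjacent duplicate removal:
  Read 'a': push. Stack: a
  Read 'e': push. Stack: ae
  Read 'a': push. Stack: aea
  Read 'b': push. Stack: aeab
  Read 'c': push. Stack: aeabc
  Read 'd': push. Stack: aeabcd
  Read 'b': push. Stack: aeabcdb
  Read 'e': push. Stack: aeabcdbe
  Read 'b': push. Stack: aeabcdbeb
Final stack: "aeabcdbeb" (length 9)

9


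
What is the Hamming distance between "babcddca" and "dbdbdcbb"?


Comparing "babcddca" and "dbdbdcbb" position by position:
  Position 0: 'b' vs 'd' => differ
  Position 1: 'a' vs 'b' => differ
  Position 2: 'b' vs 'd' => differ
  Position 3: 'c' vs 'b' => differ
  Position 4: 'd' vs 'd' => same
  Position 5: 'd' vs 'c' => differ
  Position 6: 'c' vs 'b' => differ
  Position 7: 'a' vs 'b' => differ
Total differences (Hamming distance): 7

7


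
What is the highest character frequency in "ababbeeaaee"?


Input: ababbeeaaee
Character counts:
  'a': 4
  'b': 3
  'e': 4
Maximum frequency: 4

4


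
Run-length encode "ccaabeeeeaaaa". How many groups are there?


Input: ccaabeeeeaaaa
Scanning for consecutive runs:
  Group 1: 'c' x 2 (positions 0-1)
  Group 2: 'a' x 2 (positions 2-3)
  Group 3: 'b' x 1 (positions 4-4)
  Group 4: 'e' x 4 (positions 5-8)
  Group 5: 'a' x 4 (positions 9-12)
Total groups: 5

5


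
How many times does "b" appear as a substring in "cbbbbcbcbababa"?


Searching for "b" in "cbbbbcbcbababa"
Scanning each position:
  Position 0: "c" => no
  Position 1: "b" => MATCH
  Position 2: "b" => MATCH
  Position 3: "b" => MATCH
  Position 4: "b" => MATCH
  Position 5: "c" => no
  Position 6: "b" => MATCH
  Position 7: "c" => no
  Position 8: "b" => MATCH
  Position 9: "a" => no
  Position 10: "b" => MATCH
  Position 11: "a" => no
  Position 12: "b" => MATCH
  Position 13: "a" => no
Total occurrences: 8

8


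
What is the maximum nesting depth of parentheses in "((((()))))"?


Input: "((((()))))"
Tracking depth:
  Position 0 '(': depth becomes 1
  Position 1 '(': depth becomes 2
  Position 2 '(': depth becomes 3
  Position 3 '(': depth becomes 4
  Position 4 '(': depth becomes 5
  Position 5 ')': depth becomes 4
  Position 6 ')': depth becomes 3
  Position 7 ')': depth becomes 2
  Position 8 ')': depth becomes 1
  Position 9 ')': depth becomes 0
Maximum depth reached: 5

5


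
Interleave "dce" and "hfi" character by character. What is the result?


Interleaving "dce" and "hfi":
  Position 0: 'd' from first, 'h' from second => "dh"
  Position 1: 'c' from first, 'f' from second => "cf"
  Position 2: 'e' from first, 'i' from second => "ei"
Result: dhcfei

dhcfei


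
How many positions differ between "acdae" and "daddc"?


Comparing "acdae" and "daddc" position by position:
  Position 0: 'a' vs 'd' => DIFFER
  Position 1: 'c' vs 'a' => DIFFER
  Position 2: 'd' vs 'd' => same
  Position 3: 'a' vs 'd' => DIFFER
  Position 4: 'e' vs 'c' => DIFFER
Positions that differ: 4

4


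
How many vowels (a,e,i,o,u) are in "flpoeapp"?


Input: flpoeapp
Checking each character:
  'f' at position 0: consonant
  'l' at position 1: consonant
  'p' at position 2: consonant
  'o' at position 3: vowel (running total: 1)
  'e' at position 4: vowel (running total: 2)
  'a' at position 5: vowel (running total: 3)
  'p' at position 6: consonant
  'p' at position 7: consonant
Total vowels: 3

3


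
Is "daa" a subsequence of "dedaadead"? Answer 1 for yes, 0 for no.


Check if "daa" is a subsequence of "dedaadead"
Greedy scan:
  Position 0 ('d'): matches sub[0] = 'd'
  Position 1 ('e'): no match needed
  Position 2 ('d'): no match needed
  Position 3 ('a'): matches sub[1] = 'a'
  Position 4 ('a'): matches sub[2] = 'a'
  Position 5 ('d'): no match needed
  Position 6 ('e'): no match needed
  Position 7 ('a'): no match needed
  Position 8 ('d'): no match needed
All 3 characters matched => is a subsequence

1


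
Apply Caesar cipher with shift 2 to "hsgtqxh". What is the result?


Caesar cipher: shift "hsgtqxh" by 2
  'h' (pos 7) + 2 = pos 9 = 'j'
  's' (pos 18) + 2 = pos 20 = 'u'
  'g' (pos 6) + 2 = pos 8 = 'i'
  't' (pos 19) + 2 = pos 21 = 'v'
  'q' (pos 16) + 2 = pos 18 = 's'
  'x' (pos 23) + 2 = pos 25 = 'z'
  'h' (pos 7) + 2 = pos 9 = 'j'
Result: juivszj

juivszj


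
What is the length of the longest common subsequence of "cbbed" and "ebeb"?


LCS of "cbbed" and "ebeb"
DP table:
           e    b    e    b
      0    0    0    0    0
  c   0    0    0    0    0
  b   0    0    1    1    1
  b   0    0    1    1    2
  e   0    1    1    2    2
  d   0    1    1    2    2
LCS length = dp[5][4] = 2

2


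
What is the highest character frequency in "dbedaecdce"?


Input: dbedaecdce
Character counts:
  'a': 1
  'b': 1
  'c': 2
  'd': 3
  'e': 3
Maximum frequency: 3

3


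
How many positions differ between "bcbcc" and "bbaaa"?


Comparing "bcbcc" and "bbaaa" position by position:
  Position 0: 'b' vs 'b' => same
  Position 1: 'c' vs 'b' => DIFFER
  Position 2: 'b' vs 'a' => DIFFER
  Position 3: 'c' vs 'a' => DIFFER
  Position 4: 'c' vs 'a' => DIFFER
Positions that differ: 4

4


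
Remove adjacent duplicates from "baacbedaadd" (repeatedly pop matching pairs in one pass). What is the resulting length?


Input: baacbedaadd
Stack-based adjacent duplicate removal:
  Read 'b': push. Stack: b
  Read 'a': push. Stack: ba
  Read 'a': matches stack top 'a' => pop. Stack: b
  Read 'c': push. Stack: bc
  Read 'b': push. Stack: bcb
  Read 'e': push. Stack: bcbe
  Read 'd': push. Stack: bcbed
  Read 'a': push. Stack: bcbeda
  Read 'a': matches stack top 'a' => pop. Stack: bcbed
  Read 'd': matches stack top 'd' => pop. Stack: bcbe
  Read 'd': push. Stack: bcbed
Final stack: "bcbed" (length 5)

5


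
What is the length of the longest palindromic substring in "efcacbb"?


Input: "efcacbb"
Checking substrings for palindromes:
  [2:5] "cac" (len 3) => palindrome
  [5:7] "bb" (len 2) => palindrome
Longest palindromic substring: "cac" with length 3

3


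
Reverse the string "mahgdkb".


Input: mahgdkb
Reading characters right to left:
  Position 6: 'b'
  Position 5: 'k'
  Position 4: 'd'
  Position 3: 'g'
  Position 2: 'h'
  Position 1: 'a'
  Position 0: 'm'
Reversed: bkdgham

bkdgham


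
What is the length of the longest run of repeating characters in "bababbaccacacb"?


Input: "bababbaccacacb"
Scanning for longest run:
  Position 1 ('a'): new char, reset run to 1
  Position 2 ('b'): new char, reset run to 1
  Position 3 ('a'): new char, reset run to 1
  Position 4 ('b'): new char, reset run to 1
  Position 5 ('b'): continues run of 'b', length=2
  Position 6 ('a'): new char, reset run to 1
  Position 7 ('c'): new char, reset run to 1
  Position 8 ('c'): continues run of 'c', length=2
  Position 9 ('a'): new char, reset run to 1
  Position 10 ('c'): new char, reset run to 1
  Position 11 ('a'): new char, reset run to 1
  Position 12 ('c'): new char, reset run to 1
  Position 13 ('b'): new char, reset run to 1
Longest run: 'b' with length 2

2


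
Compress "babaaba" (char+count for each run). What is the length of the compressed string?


Input: babaaba
Runs:
  'b' x 1 => "b1"
  'a' x 1 => "a1"
  'b' x 1 => "b1"
  'a' x 2 => "a2"
  'b' x 1 => "b1"
  'a' x 1 => "a1"
Compressed: "b1a1b1a2b1a1"
Compressed length: 12

12


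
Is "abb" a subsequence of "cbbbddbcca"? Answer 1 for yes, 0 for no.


Check if "abb" is a subsequence of "cbbbddbcca"
Greedy scan:
  Position 0 ('c'): no match needed
  Position 1 ('b'): no match needed
  Position 2 ('b'): no match needed
  Position 3 ('b'): no match needed
  Position 4 ('d'): no match needed
  Position 5 ('d'): no match needed
  Position 6 ('b'): no match needed
  Position 7 ('c'): no match needed
  Position 8 ('c'): no match needed
  Position 9 ('a'): matches sub[0] = 'a'
Only matched 1/3 characters => not a subsequence

0


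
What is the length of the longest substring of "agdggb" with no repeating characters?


Input: "agdggb"
Sliding window (track last position of each char):
  Position 0 ('a'): window [0,0] length 1 -- new best
  Position 1 ('g'): window [0,1] length 2 -- new best
  Position 2 ('d'): window [0,2] length 3 -- new best
  Position 3 ('g'): repeat (last at 1), move window start to 2
  Position 3 ('g'): window [2,3] length 2
  Position 4 ('g'): repeat (last at 3), move window start to 4
  Position 4 ('g'): window [4,4] length 1
  Position 5 ('b'): window [4,5] length 2
Longest substring with no repeats: "agd" with length 3

3


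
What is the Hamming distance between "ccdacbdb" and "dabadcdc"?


Comparing "ccdacbdb" and "dabadcdc" position by position:
  Position 0: 'c' vs 'd' => differ
  Position 1: 'c' vs 'a' => differ
  Position 2: 'd' vs 'b' => differ
  Position 3: 'a' vs 'a' => same
  Position 4: 'c' vs 'd' => differ
  Position 5: 'b' vs 'c' => differ
  Position 6: 'd' vs 'd' => same
  Position 7: 'b' vs 'c' => differ
Total differences (Hamming distance): 6

6


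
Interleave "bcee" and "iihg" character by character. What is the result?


Interleaving "bcee" and "iihg":
  Position 0: 'b' from first, 'i' from second => "bi"
  Position 1: 'c' from first, 'i' from second => "ci"
  Position 2: 'e' from first, 'h' from second => "eh"
  Position 3: 'e' from first, 'g' from second => "eg"
Result: bicieheg

bicieheg


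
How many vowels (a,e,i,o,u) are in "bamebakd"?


Input: bamebakd
Checking each character:
  'b' at position 0: consonant
  'a' at position 1: vowel (running total: 1)
  'm' at position 2: consonant
  'e' at position 3: vowel (running total: 2)
  'b' at position 4: consonant
  'a' at position 5: vowel (running total: 3)
  'k' at position 6: consonant
  'd' at position 7: consonant
Total vowels: 3

3


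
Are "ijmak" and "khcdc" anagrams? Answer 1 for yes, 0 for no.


Strings: "ijmak", "khcdc"
Sorted first:  aijkm
Sorted second: ccdhk
Differ at position 0: 'a' vs 'c' => not anagrams

0


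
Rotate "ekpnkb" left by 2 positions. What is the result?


Input: "ekpnkb", rotate left by 2
First 2 characters: "ek"
Remaining characters: "pnkb"
Concatenate remaining + first: "pnkb" + "ek" = "pnkbek"

pnkbek


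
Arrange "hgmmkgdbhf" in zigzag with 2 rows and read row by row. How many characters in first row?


Zigzag "hgmmkgdbhf" into 2 rows:
Placing characters:
  'h' => row 0
  'g' => row 1
  'm' => row 0
  'm' => row 1
  'k' => row 0
  'g' => row 1
  'd' => row 0
  'b' => row 1
  'h' => row 0
  'f' => row 1
Rows:
  Row 0: "hmkdh"
  Row 1: "gmgbf"
First row length: 5

5


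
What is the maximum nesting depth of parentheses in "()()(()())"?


Input: "()()(()())"
Tracking depth:
  Position 0 '(': depth becomes 1
  Position 1 ')': depth becomes 0
  Position 2 '(': depth becomes 1
  Position 3 ')': depth becomes 0
  Position 4 '(': depth becomes 1
  Position 5 '(': depth becomes 2
  Position 6 ')': depth becomes 1
  Position 7 '(': depth becomes 2
  Position 8 ')': depth becomes 1
  Position 9 ')': depth becomes 0
Maximum depth reached: 2

2


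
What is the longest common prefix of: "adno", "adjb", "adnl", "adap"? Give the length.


Words: adno, adjb, adnl, adap
  Position 0: all 'a' => match
  Position 1: all 'd' => match
  Position 2: ('n', 'j', 'n', 'a') => mismatch, stop
LCP = "ad" (length 2)

2


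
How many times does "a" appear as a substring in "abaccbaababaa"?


Searching for "a" in "abaccbaababaa"
Scanning each position:
  Position 0: "a" => MATCH
  Position 1: "b" => no
  Position 2: "a" => MATCH
  Position 3: "c" => no
  Position 4: "c" => no
  Position 5: "b" => no
  Position 6: "a" => MATCH
  Position 7: "a" => MATCH
  Position 8: "b" => no
  Position 9: "a" => MATCH
  Position 10: "b" => no
  Position 11: "a" => MATCH
  Position 12: "a" => MATCH
Total occurrences: 7

7


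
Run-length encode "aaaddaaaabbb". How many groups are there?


Input: aaaddaaaabbb
Scanning for consecutive runs:
  Group 1: 'a' x 3 (positions 0-2)
  Group 2: 'd' x 2 (positions 3-4)
  Group 3: 'a' x 4 (positions 5-8)
  Group 4: 'b' x 3 (positions 9-11)
Total groups: 4

4


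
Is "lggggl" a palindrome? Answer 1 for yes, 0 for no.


Input: lggggl
Reversed: lggggl
  Compare pos 0 ('l') with pos 5 ('l'): match
  Compare pos 1 ('g') with pos 4 ('g'): match
  Compare pos 2 ('g') with pos 3 ('g'): match
Result: palindrome

1


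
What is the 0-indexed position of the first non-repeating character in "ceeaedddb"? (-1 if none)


Input: ceeaedddb
Character frequencies:
  'a': 1
  'b': 1
  'c': 1
  'd': 3
  'e': 3
Scanning left to right for freq == 1:
  Position 0 ('c'): unique! => answer = 0

0


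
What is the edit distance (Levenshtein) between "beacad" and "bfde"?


Computing edit distance: "beacad" -> "bfde"
DP table:
           b    f    d    e
      0    1    2    3    4
  b   1    0    1    2    3
  e   2    1    1    2    2
  a   3    2    2    2    3
  c   4    3    3    3    3
  a   5    4    4    4    4
  d   6    5    5    4    5
Edit distance = dp[6][4] = 5

5


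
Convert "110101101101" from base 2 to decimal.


Input: "110101101101" in base 2
Positional expansion:
  Digit '1' (value 1) x 2^11 = 2048
  Digit '1' (value 1) x 2^10 = 1024
  Digit '0' (value 0) x 2^9 = 0
  Digit '1' (value 1) x 2^8 = 256
  Digit '0' (value 0) x 2^7 = 0
  Digit '1' (value 1) x 2^6 = 64
  Digit '1' (value 1) x 2^5 = 32
  Digit '0' (value 0) x 2^4 = 0
  Digit '1' (value 1) x 2^3 = 8
  Digit '1' (value 1) x 2^2 = 4
  Digit '0' (value 0) x 2^1 = 0
  Digit '1' (value 1) x 2^0 = 1
Sum = 3437

3437


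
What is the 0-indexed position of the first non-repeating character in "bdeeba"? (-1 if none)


Input: bdeeba
Character frequencies:
  'a': 1
  'b': 2
  'd': 1
  'e': 2
Scanning left to right for freq == 1:
  Position 0 ('b'): freq=2, skip
  Position 1 ('d'): unique! => answer = 1

1


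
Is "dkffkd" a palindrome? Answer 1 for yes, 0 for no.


Input: dkffkd
Reversed: dkffkd
  Compare pos 0 ('d') with pos 5 ('d'): match
  Compare pos 1 ('k') with pos 4 ('k'): match
  Compare pos 2 ('f') with pos 3 ('f'): match
Result: palindrome

1


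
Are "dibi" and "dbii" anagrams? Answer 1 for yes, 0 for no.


Strings: "dibi", "dbii"
Sorted first:  bdii
Sorted second: bdii
Sorted forms match => anagrams

1


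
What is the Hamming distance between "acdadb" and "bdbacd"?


Comparing "acdadb" and "bdbacd" position by position:
  Position 0: 'a' vs 'b' => differ
  Position 1: 'c' vs 'd' => differ
  Position 2: 'd' vs 'b' => differ
  Position 3: 'a' vs 'a' => same
  Position 4: 'd' vs 'c' => differ
  Position 5: 'b' vs 'd' => differ
Total differences (Hamming distance): 5

5


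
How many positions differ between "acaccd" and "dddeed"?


Comparing "acaccd" and "dddeed" position by position:
  Position 0: 'a' vs 'd' => DIFFER
  Position 1: 'c' vs 'd' => DIFFER
  Position 2: 'a' vs 'd' => DIFFER
  Position 3: 'c' vs 'e' => DIFFER
  Position 4: 'c' vs 'e' => DIFFER
  Position 5: 'd' vs 'd' => same
Positions that differ: 5

5


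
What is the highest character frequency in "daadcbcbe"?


Input: daadcbcbe
Character counts:
  'a': 2
  'b': 2
  'c': 2
  'd': 2
  'e': 1
Maximum frequency: 2

2


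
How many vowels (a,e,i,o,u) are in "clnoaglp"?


Input: clnoaglp
Checking each character:
  'c' at position 0: consonant
  'l' at position 1: consonant
  'n' at position 2: consonant
  'o' at position 3: vowel (running total: 1)
  'a' at position 4: vowel (running total: 2)
  'g' at position 5: consonant
  'l' at position 6: consonant
  'p' at position 7: consonant
Total vowels: 2

2


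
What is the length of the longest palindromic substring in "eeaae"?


Input: "eeaae"
Checking substrings for palindromes:
  [1:5] "eaae" (len 4) => palindrome
  [0:2] "ee" (len 2) => palindrome
  [2:4] "aa" (len 2) => palindrome
Longest palindromic substring: "eaae" with length 4

4


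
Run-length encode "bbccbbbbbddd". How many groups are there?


Input: bbccbbbbbddd
Scanning for consecutive runs:
  Group 1: 'b' x 2 (positions 0-1)
  Group 2: 'c' x 2 (positions 2-3)
  Group 3: 'b' x 5 (positions 4-8)
  Group 4: 'd' x 3 (positions 9-11)
Total groups: 4

4


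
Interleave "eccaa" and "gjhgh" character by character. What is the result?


Interleaving "eccaa" and "gjhgh":
  Position 0: 'e' from first, 'g' from second => "eg"
  Position 1: 'c' from first, 'j' from second => "cj"
  Position 2: 'c' from first, 'h' from second => "ch"
  Position 3: 'a' from first, 'g' from second => "ag"
  Position 4: 'a' from first, 'h' from second => "ah"
Result: egcjchagah

egcjchagah


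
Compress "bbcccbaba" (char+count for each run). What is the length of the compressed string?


Input: bbcccbaba
Runs:
  'b' x 2 => "b2"
  'c' x 3 => "c3"
  'b' x 1 => "b1"
  'a' x 1 => "a1"
  'b' x 1 => "b1"
  'a' x 1 => "a1"
Compressed: "b2c3b1a1b1a1"
Compressed length: 12

12


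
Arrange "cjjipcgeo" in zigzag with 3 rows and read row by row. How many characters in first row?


Zigzag "cjjipcgeo" into 3 rows:
Placing characters:
  'c' => row 0
  'j' => row 1
  'j' => row 2
  'i' => row 1
  'p' => row 0
  'c' => row 1
  'g' => row 2
  'e' => row 1
  'o' => row 0
Rows:
  Row 0: "cpo"
  Row 1: "jice"
  Row 2: "jg"
First row length: 3

3


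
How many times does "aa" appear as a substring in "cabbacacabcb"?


Searching for "aa" in "cabbacacabcb"
Scanning each position:
  Position 0: "ca" => no
  Position 1: "ab" => no
  Position 2: "bb" => no
  Position 3: "ba" => no
  Position 4: "ac" => no
  Position 5: "ca" => no
  Position 6: "ac" => no
  Position 7: "ca" => no
  Position 8: "ab" => no
  Position 9: "bc" => no
  Position 10: "cb" => no
Total occurrences: 0

0


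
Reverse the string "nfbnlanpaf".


Input: nfbnlanpaf
Reading characters right to left:
  Position 9: 'f'
  Position 8: 'a'
  Position 7: 'p'
  Position 6: 'n'
  Position 5: 'a'
  Position 4: 'l'
  Position 3: 'n'
  Position 2: 'b'
  Position 1: 'f'
  Position 0: 'n'
Reversed: fapnalnbfn

fapnalnbfn


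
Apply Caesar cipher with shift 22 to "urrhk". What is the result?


Caesar cipher: shift "urrhk" by 22
  'u' (pos 20) + 22 = pos 16 = 'q'
  'r' (pos 17) + 22 = pos 13 = 'n'
  'r' (pos 17) + 22 = pos 13 = 'n'
  'h' (pos 7) + 22 = pos 3 = 'd'
  'k' (pos 10) + 22 = pos 6 = 'g'
Result: qnndg

qnndg


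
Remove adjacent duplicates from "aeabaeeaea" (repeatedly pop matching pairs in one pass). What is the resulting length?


Input: aeabaeeaea
Stack-based adjacent duplicate removal:
  Read 'a': push. Stack: a
  Read 'e': push. Stack: ae
  Read 'a': push. Stack: aea
  Read 'b': push. Stack: aeab
  Read 'a': push. Stack: aeaba
  Read 'e': push. Stack: aeabae
  Read 'e': matches stack top 'e' => pop. Stack: aeaba
  Read 'a': matches stack top 'a' => pop. Stack: aeab
  Read 'e': push. Stack: aeabe
  Read 'a': push. Stack: aeabea
Final stack: "aeabea" (length 6)

6


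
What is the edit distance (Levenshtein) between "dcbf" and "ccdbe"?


Computing edit distance: "dcbf" -> "ccdbe"
DP table:
           c    c    d    b    e
      0    1    2    3    4    5
  d   1    1    2    2    3    4
  c   2    1    1    2    3    4
  b   3    2    2    2    2    3
  f   4    3    3    3    3    3
Edit distance = dp[4][5] = 3

3


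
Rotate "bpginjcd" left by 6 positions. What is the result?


Input: "bpginjcd", rotate left by 6
First 6 characters: "bpginj"
Remaining characters: "cd"
Concatenate remaining + first: "cd" + "bpginj" = "cdbpginj"

cdbpginj


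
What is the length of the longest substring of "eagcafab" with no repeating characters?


Input: "eagcafab"
Sliding window (track last position of each char):
  Position 0 ('e'): window [0,0] length 1 -- new best
  Position 1 ('a'): window [0,1] length 2 -- new best
  Position 2 ('g'): window [0,2] length 3 -- new best
  Position 3 ('c'): window [0,3] length 4 -- new best
  Position 4 ('a'): repeat (last at 1), move window start to 2
  Position 4 ('a'): window [2,4] length 3
  Position 5 ('f'): window [2,5] length 4
  Position 6 ('a'): repeat (last at 4), move window start to 5
  Position 6 ('a'): window [5,6] length 2
  Position 7 ('b'): window [5,7] length 3
Longest substring with no repeats: "eagc" with length 4

4


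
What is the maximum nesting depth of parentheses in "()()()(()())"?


Input: "()()()(()())"
Tracking depth:
  Position 0 '(': depth becomes 1
  Position 1 ')': depth becomes 0
  Position 2 '(': depth becomes 1
  Position 3 ')': depth becomes 0
  Position 4 '(': depth becomes 1
  Position 5 ')': depth becomes 0
  Position 6 '(': depth becomes 1
  Position 7 '(': depth becomes 2
  Position 8 ')': depth becomes 1
  Position 9 '(': depth becomes 2
  Position 10 ')': depth becomes 1
  Position 11 ')': depth becomes 0
Maximum depth reached: 2

2


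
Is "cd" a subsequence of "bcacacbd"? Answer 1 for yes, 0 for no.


Check if "cd" is a subsequence of "bcacacbd"
Greedy scan:
  Position 0 ('b'): no match needed
  Position 1 ('c'): matches sub[0] = 'c'
  Position 2 ('a'): no match needed
  Position 3 ('c'): no match needed
  Position 4 ('a'): no match needed
  Position 5 ('c'): no match needed
  Position 6 ('b'): no match needed
  Position 7 ('d'): matches sub[1] = 'd'
All 2 characters matched => is a subsequence

1


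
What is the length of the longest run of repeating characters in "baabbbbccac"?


Input: "baabbbbccac"
Scanning for longest run:
  Position 1 ('a'): new char, reset run to 1
  Position 2 ('a'): continues run of 'a', length=2
  Position 3 ('b'): new char, reset run to 1
  Position 4 ('b'): continues run of 'b', length=2
  Position 5 ('b'): continues run of 'b', length=3
  Position 6 ('b'): continues run of 'b', length=4
  Position 7 ('c'): new char, reset run to 1
  Position 8 ('c'): continues run of 'c', length=2
  Position 9 ('a'): new char, reset run to 1
  Position 10 ('c'): new char, reset run to 1
Longest run: 'b' with length 4

4


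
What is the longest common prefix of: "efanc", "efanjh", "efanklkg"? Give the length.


Words: efanc, efanjh, efanklkg
  Position 0: all 'e' => match
  Position 1: all 'f' => match
  Position 2: all 'a' => match
  Position 3: all 'n' => match
  Position 4: ('c', 'j', 'k') => mismatch, stop
LCP = "efan" (length 4)

4


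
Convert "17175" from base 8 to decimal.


Input: "17175" in base 8
Positional expansion:
  Digit '1' (value 1) x 8^4 = 4096
  Digit '7' (value 7) x 8^3 = 3584
  Digit '1' (value 1) x 8^2 = 64
  Digit '7' (value 7) x 8^1 = 56
  Digit '5' (value 5) x 8^0 = 5
Sum = 7805

7805


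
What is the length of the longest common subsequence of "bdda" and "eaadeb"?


LCS of "bdda" and "eaadeb"
DP table:
           e    a    a    d    e    b
      0    0    0    0    0    0    0
  b   0    0    0    0    0    0    1
  d   0    0    0    0    1    1    1
  d   0    0    0    0    1    1    1
  a   0    0    1    1    1    1    1
LCS length = dp[4][6] = 1

1


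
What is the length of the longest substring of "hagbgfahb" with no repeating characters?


Input: "hagbgfahb"
Sliding window (track last position of each char):
  Position 0 ('h'): window [0,0] length 1 -- new best
  Position 1 ('a'): window [0,1] length 2 -- new best
  Position 2 ('g'): window [0,2] length 3 -- new best
  Position 3 ('b'): window [0,3] length 4 -- new best
  Position 4 ('g'): repeat (last at 2), move window start to 3
  Position 4 ('g'): window [3,4] length 2
  Position 5 ('f'): window [3,5] length 3
  Position 6 ('a'): window [3,6] length 4
  Position 7 ('h'): window [3,7] length 5 -- new best
  Position 8 ('b'): repeat (last at 3), move window start to 4
  Position 8 ('b'): window [4,8] length 5
Longest substring with no repeats: "bgfah" with length 5

5


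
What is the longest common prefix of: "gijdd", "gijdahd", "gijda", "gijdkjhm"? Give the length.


Words: gijdd, gijdahd, gijda, gijdkjhm
  Position 0: all 'g' => match
  Position 1: all 'i' => match
  Position 2: all 'j' => match
  Position 3: all 'd' => match
  Position 4: ('d', 'a', 'a', 'k') => mismatch, stop
LCP = "gijd" (length 4)

4


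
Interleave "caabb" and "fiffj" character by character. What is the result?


Interleaving "caabb" and "fiffj":
  Position 0: 'c' from first, 'f' from second => "cf"
  Position 1: 'a' from first, 'i' from second => "ai"
  Position 2: 'a' from first, 'f' from second => "af"
  Position 3: 'b' from first, 'f' from second => "bf"
  Position 4: 'b' from first, 'j' from second => "bj"
Result: cfaiafbfbj

cfaiafbfbj


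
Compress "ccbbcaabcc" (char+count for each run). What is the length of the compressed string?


Input: ccbbcaabcc
Runs:
  'c' x 2 => "c2"
  'b' x 2 => "b2"
  'c' x 1 => "c1"
  'a' x 2 => "a2"
  'b' x 1 => "b1"
  'c' x 2 => "c2"
Compressed: "c2b2c1a2b1c2"
Compressed length: 12

12


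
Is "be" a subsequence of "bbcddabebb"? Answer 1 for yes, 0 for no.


Check if "be" is a subsequence of "bbcddabebb"
Greedy scan:
  Position 0 ('b'): matches sub[0] = 'b'
  Position 1 ('b'): no match needed
  Position 2 ('c'): no match needed
  Position 3 ('d'): no match needed
  Position 4 ('d'): no match needed
  Position 5 ('a'): no match needed
  Position 6 ('b'): no match needed
  Position 7 ('e'): matches sub[1] = 'e'
  Position 8 ('b'): no match needed
  Position 9 ('b'): no match needed
All 2 characters matched => is a subsequence

1
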